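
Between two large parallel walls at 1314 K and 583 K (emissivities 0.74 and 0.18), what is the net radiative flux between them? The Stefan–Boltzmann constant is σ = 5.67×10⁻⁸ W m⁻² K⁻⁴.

q ≈ 27500 W/m²

For two large parallel gray plates, q = σ(T₁⁴ − T₂⁴) / (1/ε₁ + 1/ε₂ − 1).
1/ε₁ + 1/ε₂ − 1 = 1/0.74 + 1/0.18 − 1 = 5.907.
T₁⁴ − T₂⁴ = 2.98×10^12 − 1.16×10^11 = 2.87×10^12 K⁴.
q = 5.67×10⁻⁸ × 2.87×10^12 / 5.907 = 27500 W/m².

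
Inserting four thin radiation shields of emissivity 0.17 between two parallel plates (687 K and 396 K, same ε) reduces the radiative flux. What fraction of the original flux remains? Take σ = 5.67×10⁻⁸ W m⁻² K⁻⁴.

ratio ≈ 0.200

With N identical shields there are N+1 = 5 gaps in series, each with the same radiative resistance, so the flux falls to 1/(N+1) of its unshielded value.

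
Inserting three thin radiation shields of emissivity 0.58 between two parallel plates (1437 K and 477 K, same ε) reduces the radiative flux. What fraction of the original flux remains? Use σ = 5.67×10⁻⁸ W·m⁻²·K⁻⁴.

With N identical shields there are N+1 = 4 gaps in series, each with the same radiative resistance, so the flux falls to 1/(N+1) of its unshielded value.

ratio ≈ 0.250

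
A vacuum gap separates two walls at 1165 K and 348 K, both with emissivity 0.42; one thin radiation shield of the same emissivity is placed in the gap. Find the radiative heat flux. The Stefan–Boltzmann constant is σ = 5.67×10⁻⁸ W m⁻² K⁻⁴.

Each of the 2 gaps contributes resistance (2/ε − 1) = 2/0.42 − 1 = 3.762; total = 7.524.
q = σ(T₁⁴ − T₂⁴) / 7.524 = 5.67×10⁻⁸ × 1.83×10^12 / 7.524 = 13800 W/m².

q ≈ 13800 W/m²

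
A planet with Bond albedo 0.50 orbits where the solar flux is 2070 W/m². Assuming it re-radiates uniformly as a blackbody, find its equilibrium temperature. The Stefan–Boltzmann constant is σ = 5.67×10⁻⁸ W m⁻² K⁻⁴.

Power absorbed = (1−a)S·πR²; power emitted = 4πR²σT⁴. Equating and cancelling πR²:
T = ((1−a)S / 4σ)^(1/4) = (1040 / (4 × 5.67×10⁻⁸))^(1/4) = (4.56×10^9)^(1/4).
T = 260 K.

T ≈ 260 K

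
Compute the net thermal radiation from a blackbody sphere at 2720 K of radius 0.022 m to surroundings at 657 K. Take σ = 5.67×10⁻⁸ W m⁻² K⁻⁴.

A = 4πr² = 4π × (0.022)² = 6.08×10^-3 m².
Q = σA(T⁴ − T_s⁴). T⁴ − T_s⁴ = (2720)⁴ − (657)⁴ = 5.47×10^13 − 1.86×10^11 = 5.46×10^13 K⁴.
Q = 5.67×10⁻⁸ × 6.08×10^-3 × 5.46×10^13 = 18800 W.

Q ≈ 18800 W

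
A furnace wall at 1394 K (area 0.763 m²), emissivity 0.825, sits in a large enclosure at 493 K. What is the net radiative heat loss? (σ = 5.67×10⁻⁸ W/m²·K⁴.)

Q = εσA(T⁴ − T_s⁴). T⁴ − T_s⁴ = (1394)⁴ − (493)⁴ = 3.78×10^12 − 5.91×10^10 = 3.72×10^12 K⁴.
Q = 0.825 × 5.67×10⁻⁸ × 0.763 × 3.72×10^12 = 1.33×10^5 W.

Q ≈ 1.33×10^5 W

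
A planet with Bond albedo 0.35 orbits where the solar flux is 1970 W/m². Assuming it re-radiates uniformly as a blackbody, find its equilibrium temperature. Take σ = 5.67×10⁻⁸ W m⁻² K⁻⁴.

T ≈ 274 K

Power absorbed = (1−a)S·πR²; power emitted = 4πR²σT⁴. Equating and cancelling πR²:
T = ((1−a)S / 4σ)^(1/4) = (1280 / (4 × 5.67×10⁻⁸))^(1/4) = (5.65×10^9)^(1/4).
T = 274 K.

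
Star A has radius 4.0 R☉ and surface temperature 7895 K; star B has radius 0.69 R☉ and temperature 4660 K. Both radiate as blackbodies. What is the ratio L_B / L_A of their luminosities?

L = 4πR²σT⁴ ∝ R²T⁴, so L_B/L_A = (0.69/4.0)² × (4660/7895)⁴ = 0.0298 × 0.121 = 3.61×10^-3.

L_B/L_A ≈ 3.61×10^-3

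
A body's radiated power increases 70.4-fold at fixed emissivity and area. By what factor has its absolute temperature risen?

P ∝ T⁴ ⇒ T ∝ P^(1/4), so T scales by (70.4)^(1/4) = 2.90.

factor ≈ 2.90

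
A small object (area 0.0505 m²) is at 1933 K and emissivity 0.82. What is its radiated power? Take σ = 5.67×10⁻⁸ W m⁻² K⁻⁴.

P ≈ 32800 W

Stefan–Boltzmann: P = εσAT⁴ = 0.82 × 5.67×10⁻⁸ × 0.0505 × (1933)⁴ = 0.82 × 5.67×10⁻⁸ × 0.0505 × 1.40×10^13.
P = 32800 W.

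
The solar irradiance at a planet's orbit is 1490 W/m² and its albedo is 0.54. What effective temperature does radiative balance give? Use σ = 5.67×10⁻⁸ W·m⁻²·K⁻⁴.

Power absorbed = (1−a)S·πR²; power emitted = 4πR²σT⁴. Equating and cancelling πR²:
T = ((1−a)S / 4σ)^(1/4) = (685 / (4 × 5.67×10⁻⁸))^(1/4) = (3.02×10^9)^(1/4).
T = 234 K.

T ≈ 234 K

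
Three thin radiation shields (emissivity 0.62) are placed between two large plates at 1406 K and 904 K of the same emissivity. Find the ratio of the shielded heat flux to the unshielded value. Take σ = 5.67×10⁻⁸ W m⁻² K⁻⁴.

ratio ≈ 0.250

With N identical shields there are N+1 = 4 gaps in series, each with the same radiative resistance, so the flux falls to 1/(N+1) of its unshielded value.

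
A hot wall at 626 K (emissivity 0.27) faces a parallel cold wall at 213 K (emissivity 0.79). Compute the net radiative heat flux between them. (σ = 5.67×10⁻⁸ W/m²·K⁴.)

q ≈ 2160 W/m²

For two large parallel gray plates, q = σ(T₁⁴ − T₂⁴) / (1/ε₁ + 1/ε₂ − 1).
1/ε₁ + 1/ε₂ − 1 = 1/0.27 + 1/0.79 − 1 = 3.970.
T₁⁴ − T₂⁴ = 1.54×10^11 − 2.06×10^9 = 1.52×10^11 K⁴.
q = 5.67×10⁻⁸ × 1.52×10^11 / 3.970 = 2160 W/m².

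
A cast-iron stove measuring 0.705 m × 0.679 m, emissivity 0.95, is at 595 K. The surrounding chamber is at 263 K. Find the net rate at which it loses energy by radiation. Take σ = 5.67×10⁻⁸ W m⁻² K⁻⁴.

A = 0.705 × 0.679 = 0.479 m².
Q = εσA(T⁴ − T_s⁴). T⁴ − T_s⁴ = (595)⁴ − (263)⁴ = 1.25×10^11 − 4.78×10^9 = 1.21×10^11 K⁴.
Q = 0.95 × 5.67×10⁻⁸ × 0.479 × 1.21×10^11 = 3110 W.

Q ≈ 3110 W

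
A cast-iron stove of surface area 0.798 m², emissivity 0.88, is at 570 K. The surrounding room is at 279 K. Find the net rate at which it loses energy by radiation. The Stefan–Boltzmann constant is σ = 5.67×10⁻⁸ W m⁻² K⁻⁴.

Q = εσA(T⁴ − T_s⁴). T⁴ − T_s⁴ = (570)⁴ − (279)⁴ = 1.06×10^11 − 6.06×10^9 = 9.95×10^10 K⁴.
Q = 0.88 × 5.67×10⁻⁸ × 0.798 × 9.95×10^10 = 3960 W.

Q ≈ 3960 W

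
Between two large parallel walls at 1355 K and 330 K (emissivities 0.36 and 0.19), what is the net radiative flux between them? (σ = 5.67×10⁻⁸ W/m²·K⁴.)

For two large parallel gray plates, q = σ(T₁⁴ − T₂⁴) / (1/ε₁ + 1/ε₂ − 1).
1/ε₁ + 1/ε₂ − 1 = 1/0.36 + 1/0.19 − 1 = 7.041.
T₁⁴ − T₂⁴ = 3.37×10^12 − 1.19×10^10 = 3.36×10^12 K⁴.
q = 5.67×10⁻⁸ × 3.36×10^12 / 7.041 = 27100 W/m².

q ≈ 27100 W/m²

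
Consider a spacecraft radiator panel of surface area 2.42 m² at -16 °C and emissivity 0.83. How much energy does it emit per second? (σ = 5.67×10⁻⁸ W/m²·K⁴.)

P ≈ 497 W

-16 °C = 257 K.
P = εσAT⁴ = 0.83 × 5.67×10⁻⁸ × 2.42 × (257)⁴ = 0.83 × 5.67×10⁻⁸ × 2.42 × 4.36×10^9.
P = 497 W.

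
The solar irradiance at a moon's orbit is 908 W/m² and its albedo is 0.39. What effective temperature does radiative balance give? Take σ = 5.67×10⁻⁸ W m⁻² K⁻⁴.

T ≈ 222 K

Power absorbed = (1−a)S·πR²; power emitted = 4πR²σT⁴. Equating and cancelling πR²:
T = ((1−a)S / 4σ)^(1/4) = (554 / (4 × 5.67×10⁻⁸))^(1/4) = (2.44×10^9)^(1/4).
T = 222 K.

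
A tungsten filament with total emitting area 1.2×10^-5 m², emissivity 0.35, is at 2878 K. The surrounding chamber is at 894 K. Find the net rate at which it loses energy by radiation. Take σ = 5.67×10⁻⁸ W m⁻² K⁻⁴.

Q ≈ 16.2 W

Q = εσA(T⁴ − T_s⁴). T⁴ − T_s⁴ = (2878)⁴ − (894)⁴ = 6.86×10^13 − 6.39×10^11 = 6.80×10^13 K⁴.
Q = 0.35 × 5.67×10⁻⁸ × 1.20×10^-5 × 6.80×10^13 = 16.2 W.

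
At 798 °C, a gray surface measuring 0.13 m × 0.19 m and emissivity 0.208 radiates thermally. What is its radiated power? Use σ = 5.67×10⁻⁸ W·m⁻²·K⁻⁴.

A = 0.13 × 0.19 = 0.0247 m².
798 °C = 1071 K.
Stefan–Boltzmann: P = εσAT⁴ = 0.208 × 5.67×10⁻⁸ × 0.0247 × (1071)⁴ = 0.208 × 5.67×10⁻⁸ × 0.0247 × 1.32×10^12.
P = 383 W.

P ≈ 383 W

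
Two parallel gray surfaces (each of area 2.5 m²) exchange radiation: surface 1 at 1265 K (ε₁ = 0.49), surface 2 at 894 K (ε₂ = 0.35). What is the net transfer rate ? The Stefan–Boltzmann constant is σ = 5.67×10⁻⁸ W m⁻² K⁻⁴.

For two large parallel gray plates, q = σ(T₁⁴ − T₂⁴) / (1/ε₁ + 1/ε₂ − 1).
1/ε₁ + 1/ε₂ − 1 = 1/0.49 + 1/0.35 − 1 = 3.898.
T₁⁴ − T₂⁴ = 2.56×10^12 − 6.39×10^11 = 1.92×10^12 K⁴.
q = 5.67×10⁻⁸ × 1.92×10^12 / 3.898 = 28000 W/m².
Q = q·A = 28000 × 2.5 = 69900 W.

Q ≈ 69900 W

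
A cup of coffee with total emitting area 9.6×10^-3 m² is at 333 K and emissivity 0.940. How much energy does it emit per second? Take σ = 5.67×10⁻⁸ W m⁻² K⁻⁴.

P = εσAT⁴ = 0.940 × 5.67×10⁻⁸ × 9.60×10^-3 × (333)⁴ = 0.940 × 5.67×10⁻⁸ × 9.60×10^-3 × 1.23×10^10.
P = 6.29 W.

P ≈ 6.29 W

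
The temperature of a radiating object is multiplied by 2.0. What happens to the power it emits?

P ∝ T⁴, so the power scales as (2.0)⁴ = 16.0.

factor ≈ 16.0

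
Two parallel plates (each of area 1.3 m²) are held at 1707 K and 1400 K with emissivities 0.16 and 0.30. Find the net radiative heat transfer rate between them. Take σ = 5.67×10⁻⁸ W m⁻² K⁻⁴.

For two large parallel gray plates, q = σ(T₁⁴ − T₂⁴) / (1/ε₁ + 1/ε₂ − 1).
1/ε₁ + 1/ε₂ − 1 = 1/0.16 + 1/0.30 − 1 = 8.583.
T₁⁴ − T₂⁴ = 8.49×10^12 − 3.84×10^12 = 4.65×10^12 K⁴.
q = 5.67×10⁻⁸ × 4.65×10^12 / 8.583 = 30700 W/m².
Q = q·A = 30700 × 1.3 = 39900 W.

Q ≈ 39900 W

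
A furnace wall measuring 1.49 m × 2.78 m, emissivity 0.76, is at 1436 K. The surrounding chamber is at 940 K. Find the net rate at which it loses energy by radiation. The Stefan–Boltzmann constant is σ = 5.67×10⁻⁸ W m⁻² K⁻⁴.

A = 1.49 × 2.78 = 4.14 m².
Q = εσA(T⁴ − T_s⁴). T⁴ − T_s⁴ = (1436)⁴ − (940)⁴ = 4.25×10^12 − 7.81×10^11 = 3.47×10^12 K⁴.
Q = 0.76 × 5.67×10⁻⁸ × 4.14 × 3.47×10^12 = 6.20×10^5 W.

Q ≈ 6.20×10^5 W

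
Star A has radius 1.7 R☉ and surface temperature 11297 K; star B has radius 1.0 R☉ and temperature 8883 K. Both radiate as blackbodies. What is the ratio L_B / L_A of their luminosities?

L = 4πR²σT⁴ ∝ R²T⁴, so L_B/L_A = (1.0/1.7)² × (8883/11297)⁴ = 0.346 × 0.382 = 0.132.

L_B/L_A ≈ 0.132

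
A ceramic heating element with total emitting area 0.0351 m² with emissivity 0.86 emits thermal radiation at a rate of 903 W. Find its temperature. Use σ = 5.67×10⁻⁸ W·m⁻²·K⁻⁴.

From P = εσAT⁴, T = (P / εσA)^(1/4) = (903 / (0.86 × 5.67×10⁻⁸ × 0.0351))^(1/4).
T = (5.28×10^11)^(1/4) = 852 K.

T ≈ 852 K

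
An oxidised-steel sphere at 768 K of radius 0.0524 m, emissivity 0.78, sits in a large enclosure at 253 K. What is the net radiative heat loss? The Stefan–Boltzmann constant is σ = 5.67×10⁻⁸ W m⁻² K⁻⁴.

A = 4πr² = 4π × (0.0524)² = 0.0345 m².
Q = εσA(T⁴ − T_s⁴). T⁴ − T_s⁴ = (768)⁴ − (253)⁴ = 3.48×10^11 − 4.10×10^9 = 3.44×10^11 K⁴.
Q = 0.78 × 5.67×10⁻⁸ × 0.0345 × 3.44×10^11 = 525 W.

Q ≈ 525 W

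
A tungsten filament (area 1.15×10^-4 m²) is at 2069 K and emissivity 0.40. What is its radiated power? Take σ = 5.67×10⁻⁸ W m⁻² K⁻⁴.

Stefan–Boltzmann: P = εσAT⁴ = 0.40 × 5.67×10⁻⁸ × 1.15×10^-4 × (2069)⁴ = 0.40 × 5.67×10⁻⁸ × 1.15×10^-4 × 1.83×10^13.
P = 47.8 W.

P ≈ 47.8 W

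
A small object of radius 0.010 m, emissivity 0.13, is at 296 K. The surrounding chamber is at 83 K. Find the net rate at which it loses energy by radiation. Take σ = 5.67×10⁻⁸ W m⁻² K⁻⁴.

A = 4πr² = 4π × (0.010)² = 1.26×10^-3 m².
Q = εσA(T⁴ − T_s⁴). T⁴ − T_s⁴ = (296)⁴ − (83)⁴ = 7.68×10^9 − 4.75×10^7 = 7.63×10^9 K⁴.
Q = 0.13 × 5.67×10⁻⁸ × 1.26×10^-3 × 7.63×10^9 = 0.0707 W.

Q ≈ 0.0707 W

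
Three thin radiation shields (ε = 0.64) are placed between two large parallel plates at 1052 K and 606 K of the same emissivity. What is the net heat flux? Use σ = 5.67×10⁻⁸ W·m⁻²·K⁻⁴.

q ≈ 7270 W/m²

Each of the 4 gaps contributes resistance (2/ε − 1) = 2/0.64 − 1 = 2.125; total = 8.500.
q = σ(T₁⁴ − T₂⁴) / 8.500 = 5.67×10⁻⁸ × 1.09×10^12 / 8.500 = 7270 W/m².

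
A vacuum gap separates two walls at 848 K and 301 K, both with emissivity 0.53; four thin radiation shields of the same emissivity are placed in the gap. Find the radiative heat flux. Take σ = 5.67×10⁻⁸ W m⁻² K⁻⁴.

Each of the 5 gaps contributes resistance (2/ε − 1) = 2/0.53 − 1 = 2.774; total = 13.87.
q = σ(T₁⁴ − T₂⁴) / 13.87 = 5.67×10⁻⁸ × 5.09×10^11 / 13.87 = 2080 W/m².

q ≈ 2080 W/m²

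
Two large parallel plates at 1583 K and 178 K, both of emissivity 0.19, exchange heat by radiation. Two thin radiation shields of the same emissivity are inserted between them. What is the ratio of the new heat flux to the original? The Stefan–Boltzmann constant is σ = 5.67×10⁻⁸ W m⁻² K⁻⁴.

ratio ≈ 0.333

With N identical shields there are N+1 = 3 gaps in series, each with the same radiative resistance, so the flux falls to 1/(N+1) of its unshielded value.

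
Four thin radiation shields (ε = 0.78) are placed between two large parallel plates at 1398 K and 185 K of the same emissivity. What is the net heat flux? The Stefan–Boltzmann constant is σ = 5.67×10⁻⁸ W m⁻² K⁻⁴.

q ≈ 27700 W/m²

Each of the 5 gaps contributes resistance (2/ε − 1) = 2/0.78 − 1 = 1.564; total = 7.821.
q = σ(T₁⁴ − T₂⁴) / 7.821 = 5.67×10⁻⁸ × 3.82×10^12 / 7.821 = 27700 W/m².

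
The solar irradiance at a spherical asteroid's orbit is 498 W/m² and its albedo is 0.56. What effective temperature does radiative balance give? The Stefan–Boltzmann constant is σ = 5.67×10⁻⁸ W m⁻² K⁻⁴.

Power absorbed = (1−a)S·πR²; power emitted = 4πR²σT⁴. Equating and cancelling πR²:
T = ((1−a)S / 4σ)^(1/4) = (219 / (4 × 5.67×10⁻⁸))^(1/4) = (9.66×10^8)^(1/4).
T = 176 K.

T ≈ 176 K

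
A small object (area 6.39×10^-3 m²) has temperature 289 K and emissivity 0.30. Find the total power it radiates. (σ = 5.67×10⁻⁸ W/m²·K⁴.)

P ≈ 0.758 W

Stefan–Boltzmann: P = εσAT⁴ = 0.30 × 5.67×10⁻⁸ × 6.39×10^-3 × (289)⁴ = 0.30 × 5.67×10⁻⁸ × 6.39×10^-3 × 6.98×10^9.
P = 0.758 W.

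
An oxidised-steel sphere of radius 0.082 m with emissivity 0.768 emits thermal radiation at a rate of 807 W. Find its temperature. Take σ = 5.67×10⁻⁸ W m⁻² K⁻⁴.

A = 4πr² = 4π × (0.082)² = 0.0845 m².
From P = εσAT⁴, T = (P / εσA)^(1/4) = (807 / (0.768 × 5.67×10⁻⁸ × 0.0845))^(1/4).
T = (2.19×10^11)^(1/4) = 684 K.

T ≈ 684 K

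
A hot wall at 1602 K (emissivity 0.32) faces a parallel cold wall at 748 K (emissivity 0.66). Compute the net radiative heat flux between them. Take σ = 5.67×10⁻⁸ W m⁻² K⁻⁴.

q ≈ 97700 W/m²

For two large parallel gray plates, q = σ(T₁⁴ − T₂⁴) / (1/ε₁ + 1/ε₂ − 1).
1/ε₁ + 1/ε₂ − 1 = 1/0.32 + 1/0.66 − 1 = 3.640.
T₁⁴ − T₂⁴ = 6.59×10^12 − 3.13×10^11 = 6.27×10^12 K⁴.
q = 5.67×10⁻⁸ × 6.27×10^12 / 3.640 = 97700 W/m².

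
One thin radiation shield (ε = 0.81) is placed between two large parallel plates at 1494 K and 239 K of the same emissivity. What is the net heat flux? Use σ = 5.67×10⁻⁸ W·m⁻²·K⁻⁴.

Each of the 2 gaps contributes resistance (2/ε − 1) = 2/0.81 − 1 = 1.469; total = 2.938.
q = σ(T₁⁴ − T₂⁴) / 2.938 = 5.67×10⁻⁸ × 4.98×10^12 / 2.938 = 96100 W/m².

q ≈ 96100 W/m²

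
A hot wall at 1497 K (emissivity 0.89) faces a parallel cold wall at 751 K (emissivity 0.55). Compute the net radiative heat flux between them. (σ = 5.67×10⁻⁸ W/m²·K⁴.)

For two large parallel gray plates, q = σ(T₁⁴ − T₂⁴) / (1/ε₁ + 1/ε₂ − 1).
1/ε₁ + 1/ε₂ − 1 = 1/0.89 + 1/0.55 − 1 = 1.942.
T₁⁴ − T₂⁴ = 5.02×10^12 − 3.18×10^11 = 4.70×10^12 K⁴.
q = 5.67×10⁻⁸ × 4.70×10^12 / 1.942 = 1.37×10^5 W/m².

q ≈ 1.37×10^5 W/m²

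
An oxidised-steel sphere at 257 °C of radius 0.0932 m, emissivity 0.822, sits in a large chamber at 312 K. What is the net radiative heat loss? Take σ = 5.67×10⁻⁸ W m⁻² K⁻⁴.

A = 4πr² = 4π × (0.0932)² = 0.109 m².
Convert: 257 °C = 530 K.
Q = εσA(T⁴ − T_s⁴). T⁴ − T_s⁴ = (530)⁴ − (312)⁴ = 7.89×10^10 − 9.48×10^9 = 6.94×10^10 K⁴.
Q = 0.822 × 5.67×10⁻⁸ × 0.109 × 6.94×10^10 = 353 W.

Q ≈ 353 W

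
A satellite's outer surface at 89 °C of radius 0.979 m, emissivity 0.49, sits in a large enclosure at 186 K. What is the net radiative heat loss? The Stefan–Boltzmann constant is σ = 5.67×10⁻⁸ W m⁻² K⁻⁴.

A = 4πr² = 4π × (0.979)² = 12.0 m².
Convert: 89 °C = 362 K.
Q = εσA(T⁴ − T_s⁴). T⁴ − T_s⁴ = (362)⁴ − (186)⁴ = 1.72×10^10 − 1.20×10^9 = 1.60×10^10 K⁴.
Q = 0.49 × 5.67×10⁻⁸ × 12.0 × 1.60×10^10 = 5350 W.

Q ≈ 5350 W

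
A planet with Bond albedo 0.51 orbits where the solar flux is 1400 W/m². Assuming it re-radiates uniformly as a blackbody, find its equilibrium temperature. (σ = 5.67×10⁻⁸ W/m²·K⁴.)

Power absorbed = (1−a)S·πR²; power emitted = 4πR²σT⁴. Equating and cancelling πR²:
T = ((1−a)S / 4σ)^(1/4) = (686 / (4 × 5.67×10⁻⁸))^(1/4) = (3.02×10^9)^(1/4).
T = 235 K.

T ≈ 235 K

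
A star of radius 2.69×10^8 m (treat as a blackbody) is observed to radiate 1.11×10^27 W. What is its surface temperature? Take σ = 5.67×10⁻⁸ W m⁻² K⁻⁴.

T ≈ 12100 K

A = 4πr² = 4π × (2.69×10^8)² = 9.09×10^17 m².
From P = σAT⁴, T = (P / σA)^(1/4) = (1.11×10^27 / (5.67×10⁻⁸ × 9.09×10^17))^(1/4).
T = (2.15×10^16)^(1/4) = 12100 K.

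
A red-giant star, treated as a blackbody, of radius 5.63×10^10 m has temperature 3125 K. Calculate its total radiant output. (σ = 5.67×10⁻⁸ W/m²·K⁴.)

P ≈ 2.15×10^29 W

A = 4πr² = 4π × (5.63×10^10)² = 3.98×10^22 m².
P = σAT⁴ = 5.67×10⁻⁸ × 3.98×10^22 × (3125)⁴ = 5.67×10⁻⁸ × 3.98×10^22 × 9.54×10^13.
P = 2.15×10^29 W.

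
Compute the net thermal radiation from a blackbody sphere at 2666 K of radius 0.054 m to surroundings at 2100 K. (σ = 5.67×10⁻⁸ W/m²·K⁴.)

A = 4πr² = 4π × (0.054)² = 0.0366 m².
Q = σA(T⁴ − T_s⁴). T⁴ − T_s⁴ = (2666)⁴ − (2100)⁴ = 5.05×10^13 − 1.94×10^13 = 3.11×10^13 K⁴.
Q = 5.67×10⁻⁸ × 0.0366 × 3.11×10^13 = 64600 W.

Q ≈ 64600 W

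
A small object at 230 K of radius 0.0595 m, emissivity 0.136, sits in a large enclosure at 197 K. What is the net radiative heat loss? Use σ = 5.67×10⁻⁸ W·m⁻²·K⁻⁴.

A = 4πr² = 4π × (0.0595)² = 0.0445 m².
Q = εσA(T⁴ − T_s⁴). T⁴ − T_s⁴ = (230)⁴ − (197)⁴ = 2.80×10^9 − 1.51×10^9 = 1.29×10^9 K⁴.
Q = 0.136 × 5.67×10⁻⁸ × 0.0445 × 1.29×10^9 = 0.443 W.

Q ≈ 0.443 W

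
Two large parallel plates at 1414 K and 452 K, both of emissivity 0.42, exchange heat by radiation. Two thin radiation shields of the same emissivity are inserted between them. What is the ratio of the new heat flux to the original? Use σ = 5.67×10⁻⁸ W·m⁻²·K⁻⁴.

With N identical shields there are N+1 = 3 gaps in series, each with the same radiative resistance, so the flux falls to 1/(N+1) of its unshielded value.

ratio ≈ 0.333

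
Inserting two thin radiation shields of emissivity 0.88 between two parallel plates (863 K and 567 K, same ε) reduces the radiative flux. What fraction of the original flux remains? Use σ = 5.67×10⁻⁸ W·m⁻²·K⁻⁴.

ratio ≈ 0.333

With N identical shields there are N+1 = 3 gaps in series, each with the same radiative resistance, so the flux falls to 1/(N+1) of its unshielded value.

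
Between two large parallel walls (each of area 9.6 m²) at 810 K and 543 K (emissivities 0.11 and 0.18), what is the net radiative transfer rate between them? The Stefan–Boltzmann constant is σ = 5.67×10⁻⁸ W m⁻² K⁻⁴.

Q ≈ 13700 W

For two large parallel gray plates, q = σ(T₁⁴ − T₂⁴) / (1/ε₁ + 1/ε₂ − 1).
1/ε₁ + 1/ε₂ − 1 = 1/0.11 + 1/0.18 − 1 = 13.65.
T₁⁴ − T₂⁴ = 4.30×10^11 − 8.69×10^10 = 3.44×10^11 K⁴.
q = 5.67×10⁻⁸ × 3.44×10^11 / 13.65 = 1430 W/m².
Q = q·A = 1430 × 9.6 = 13700 W.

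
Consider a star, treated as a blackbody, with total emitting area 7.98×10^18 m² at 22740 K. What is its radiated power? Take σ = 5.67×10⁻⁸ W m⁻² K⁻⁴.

P = σAT⁴ = 5.67×10⁻⁸ × 7.98×10^18 × (22740)⁴ = 5.67×10⁻⁸ × 7.98×10^18 × 2.67×10^17.
P = 1.21×10^29 W.

P ≈ 1.21×10^29 W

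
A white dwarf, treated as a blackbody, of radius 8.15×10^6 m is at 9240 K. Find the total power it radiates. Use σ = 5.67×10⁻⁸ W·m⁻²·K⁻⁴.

A = 4πr² = 4π × (8.15×10^6)² = 8.35×10^14 m².
P = σAT⁴ = 5.67×10⁻⁸ × 8.35×10^14 × (9240)⁴ = 5.67×10⁻⁸ × 8.35×10^14 × 7.29×10^15.
P = 3.45×10^23 W.

P ≈ 3.45×10^23 W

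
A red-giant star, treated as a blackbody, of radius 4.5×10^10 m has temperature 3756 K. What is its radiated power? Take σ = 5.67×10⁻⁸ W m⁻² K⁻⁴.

A = 4πr² = 4π × (4.5×10^10)² = 2.54×10^22 m².
P = σAT⁴ = 5.67×10⁻⁸ × 2.54×10^22 × (3756)⁴ = 5.67×10⁻⁸ × 2.54×10^22 × 1.99×10^14.
P = 2.87×10^29 W.

P ≈ 2.87×10^29 W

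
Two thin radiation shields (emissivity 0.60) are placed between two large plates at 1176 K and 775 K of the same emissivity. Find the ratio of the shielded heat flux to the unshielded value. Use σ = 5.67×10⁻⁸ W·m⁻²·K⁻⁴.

ratio ≈ 0.333

With N identical shields there are N+1 = 3 gaps in series, each with the same radiative resistance, so the flux falls to 1/(N+1) of its unshielded value.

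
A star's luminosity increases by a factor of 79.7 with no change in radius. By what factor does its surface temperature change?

factor ≈ 2.99

P ∝ T⁴ ⇒ T ∝ P^(1/4), so T scales by (79.7)^(1/4) = 2.99.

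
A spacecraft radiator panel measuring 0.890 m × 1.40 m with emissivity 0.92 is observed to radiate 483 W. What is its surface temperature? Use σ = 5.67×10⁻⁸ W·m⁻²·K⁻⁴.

T ≈ 294 K

A = 0.890 × 1.40 = 1.25 m².
From P = εσAT⁴, T = (P / εσA)^(1/4) = (483 / (0.92 × 5.67×10⁻⁸ × 1.25))^(1/4).
T = (7.43×10^9)^(1/4) = 294 K.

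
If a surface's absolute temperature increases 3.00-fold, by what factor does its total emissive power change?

P ∝ T⁴, so the power scales as (3.00)⁴ = 81.0.

factor ≈ 81.0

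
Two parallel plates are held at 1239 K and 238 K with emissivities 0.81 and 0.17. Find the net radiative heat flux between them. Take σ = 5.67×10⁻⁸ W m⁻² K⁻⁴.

q ≈ 21800 W/m²

For two large parallel gray plates, q = σ(T₁⁴ − T₂⁴) / (1/ε₁ + 1/ε₂ − 1).
1/ε₁ + 1/ε₂ − 1 = 1/0.81 + 1/0.17 − 1 = 6.117.
T₁⁴ − T₂⁴ = 2.36×10^12 − 3.21×10^9 = 2.35×10^12 K⁴.
q = 5.67×10⁻⁸ × 2.35×10^12 / 6.117 = 21800 W/m².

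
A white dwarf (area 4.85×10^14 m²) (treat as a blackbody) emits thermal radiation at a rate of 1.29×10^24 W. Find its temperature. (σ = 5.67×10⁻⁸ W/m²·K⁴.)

From P = σAT⁴, T = (P / σA)^(1/4) = (1.29×10^24 / (5.67×10⁻⁸ × 4.85×10^14))^(1/4).
T = (4.69×10^16)^(1/4) = 14700 K.

T ≈ 14700 K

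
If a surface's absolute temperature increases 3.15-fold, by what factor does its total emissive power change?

P ∝ T⁴, so the power scales as (3.15)⁴ = 98.5.

factor ≈ 98.5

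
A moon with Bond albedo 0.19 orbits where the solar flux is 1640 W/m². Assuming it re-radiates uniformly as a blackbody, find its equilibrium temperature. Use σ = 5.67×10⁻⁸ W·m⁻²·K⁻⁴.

T ≈ 277 K

Power absorbed = (1−a)S·πR²; power emitted = 4πR²σT⁴. Equating and cancelling πR²:
T = ((1−a)S / 4σ)^(1/4) = (1330 / (4 × 5.67×10⁻⁸))^(1/4) = (5.86×10^9)^(1/4).
T = 277 K.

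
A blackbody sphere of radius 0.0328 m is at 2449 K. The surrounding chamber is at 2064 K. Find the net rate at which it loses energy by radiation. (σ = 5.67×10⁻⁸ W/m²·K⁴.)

Q ≈ 13700 W

A = 4πr² = 4π × (0.0328)² = 0.0135 m².
Q = σA(T⁴ − T_s⁴). T⁴ − T_s⁴ = (2449)⁴ − (2064)⁴ = 3.60×10^13 − 1.81×10^13 = 1.78×10^13 K⁴.
Q = 5.67×10⁻⁸ × 0.0135 × 1.78×10^13 = 13700 W.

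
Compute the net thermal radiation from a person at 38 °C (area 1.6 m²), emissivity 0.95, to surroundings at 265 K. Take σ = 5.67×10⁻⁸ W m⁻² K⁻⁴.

Convert: 38 °C = 311 K.
Q = εσA(T⁴ − T_s⁴). T⁴ − T_s⁴ = (311)⁴ − (265)⁴ = 9.35×10^9 − 4.93×10^9 = 4.42×10^9 K⁴.
Q = 0.95 × 5.67×10⁻⁸ × 1.60 × 4.42×10^9 = 381 W.

Q ≈ 381 W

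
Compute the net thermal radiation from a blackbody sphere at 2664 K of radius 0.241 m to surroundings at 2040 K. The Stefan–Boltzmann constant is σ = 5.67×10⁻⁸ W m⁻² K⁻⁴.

Q ≈ 1.37×10^6 W

A = 4πr² = 4π × (0.241)² = 0.730 m².
Q = σA(T⁴ − T_s⁴). T⁴ − T_s⁴ = (2664)⁴ − (2040)⁴ = 5.04×10^13 − 1.73×10^13 = 3.30×10^13 K⁴.
Q = 5.67×10⁻⁸ × 0.730 × 3.30×10^13 = 1.37×10^6 W.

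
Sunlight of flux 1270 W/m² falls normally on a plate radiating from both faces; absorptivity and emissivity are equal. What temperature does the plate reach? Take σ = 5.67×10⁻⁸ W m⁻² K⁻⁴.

T ≈ 325 K

Absorbed flux αS = emitted flux 2εσT⁴ per unit area; with α = ε this gives T = (S/2σ)^(1/4).
T = (1270 / (2 × 5.67×10⁻⁸))^(1/4) = (1.12×10^10)^(1/4).
T = 325 K.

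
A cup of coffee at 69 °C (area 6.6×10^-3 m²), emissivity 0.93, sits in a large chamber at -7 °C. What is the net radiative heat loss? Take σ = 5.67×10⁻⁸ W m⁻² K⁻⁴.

Q ≈ 3.02 W

Convert: 69 °C = 342 K; -7 °C = 266 K.
Q = εσA(T⁴ − T_s⁴). T⁴ − T_s⁴ = (342)⁴ − (266)⁴ = 1.37×10^10 − 5.01×10^9 = 8.67×10^9 K⁴.
Q = 0.93 × 5.67×10⁻⁸ × 6.60×10^-3 × 8.67×10^9 = 3.02 W.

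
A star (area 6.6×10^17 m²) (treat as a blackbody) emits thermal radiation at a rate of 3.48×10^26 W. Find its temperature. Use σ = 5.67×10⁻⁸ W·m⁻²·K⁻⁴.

T ≈ 9820 K

From P = σAT⁴, T = (P / σA)^(1/4) = (3.48×10^26 / (5.67×10⁻⁸ × 6.60×10^17))^(1/4).
T = (9.30×10^15)^(1/4) = 9820 K.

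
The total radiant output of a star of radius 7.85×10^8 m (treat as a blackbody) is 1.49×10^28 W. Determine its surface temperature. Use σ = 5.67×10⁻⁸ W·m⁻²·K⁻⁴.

T ≈ 13600 K

A = 4πr² = 4π × (7.85×10^8)² = 7.74×10^18 m².
From P = σAT⁴, T = (P / σA)^(1/4) = (1.49×10^28 / (5.67×10⁻⁸ × 7.74×10^18))^(1/4).
T = (3.39×10^16)^(1/4) = 13600 K.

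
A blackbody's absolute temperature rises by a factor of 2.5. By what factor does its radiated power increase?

factor ≈ 39.1

P ∝ T⁴, so the power scales as (2.5)⁴ = 39.1.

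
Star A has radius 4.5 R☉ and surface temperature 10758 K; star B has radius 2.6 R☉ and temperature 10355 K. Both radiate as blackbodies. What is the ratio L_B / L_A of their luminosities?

L_B/L_A ≈ 0.287

L = 4πR²σT⁴ ∝ R²T⁴, so L_B/L_A = (2.6/4.5)² × (10355/10758)⁴ = 0.334 × 0.858 = 0.287.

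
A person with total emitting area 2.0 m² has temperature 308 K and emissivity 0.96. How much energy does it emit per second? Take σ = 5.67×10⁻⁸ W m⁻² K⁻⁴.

P ≈ 980 W

Stefan–Boltzmann: P = εσAT⁴ = 0.96 × 5.67×10⁻⁸ × 2.00 × (308)⁴ = 0.96 × 5.67×10⁻⁸ × 2.00 × 9.00×10^9.
P = 980 W.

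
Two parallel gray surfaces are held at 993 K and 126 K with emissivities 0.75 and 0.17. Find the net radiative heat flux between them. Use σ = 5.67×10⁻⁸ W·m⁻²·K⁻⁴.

q ≈ 8870 W/m²

For two large parallel gray plates, q = σ(T₁⁴ − T₂⁴) / (1/ε₁ + 1/ε₂ − 1).
1/ε₁ + 1/ε₂ − 1 = 1/0.75 + 1/0.17 − 1 = 6.216.
T₁⁴ − T₂⁴ = 9.72×10^11 − 2.52×10^8 = 9.72×10^11 K⁴.
q = 5.67×10⁻⁸ × 9.72×10^11 / 6.216 = 8870 W/m².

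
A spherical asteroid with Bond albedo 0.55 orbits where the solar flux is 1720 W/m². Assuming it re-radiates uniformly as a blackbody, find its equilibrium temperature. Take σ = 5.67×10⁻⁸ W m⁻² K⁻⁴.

T ≈ 242 K

Power absorbed = (1−a)S·πR²; power emitted = 4πR²σT⁴. Equating and cancelling πR²:
T = ((1−a)S / 4σ)^(1/4) = (774 / (4 × 5.67×10⁻⁸))^(1/4) = (3.41×10^9)^(1/4).
T = 242 K.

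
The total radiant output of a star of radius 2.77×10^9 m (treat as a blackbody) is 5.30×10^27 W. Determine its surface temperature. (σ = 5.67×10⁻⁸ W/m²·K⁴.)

A = 4πr² = 4π × (2.77×10^9)² = 9.64×10^19 m².
From P = σAT⁴, T = (P / σA)^(1/4) = (5.30×10^27 / (5.67×10⁻⁸ × 9.64×10^19))^(1/4).
T = (9.69×10^14)^(1/4) = 5580 K.

T ≈ 5580 K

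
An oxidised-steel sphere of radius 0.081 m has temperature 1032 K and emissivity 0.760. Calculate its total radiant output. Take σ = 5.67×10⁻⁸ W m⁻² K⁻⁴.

A = 4πr² = 4π × (0.081)² = 0.0824 m².
Stefan–Boltzmann: P = εσAT⁴ = 0.760 × 5.67×10⁻⁸ × 0.0824 × (1032)⁴ = 0.760 × 5.67×10⁻⁸ × 0.0824 × 1.13×10^12.
P = 4030 W.

P ≈ 4030 W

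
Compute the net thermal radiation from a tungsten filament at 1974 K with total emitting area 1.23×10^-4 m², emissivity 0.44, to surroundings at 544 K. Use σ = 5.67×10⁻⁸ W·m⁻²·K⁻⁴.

Q = εσA(T⁴ − T_s⁴). T⁴ − T_s⁴ = (1974)⁴ − (544)⁴ = 1.52×10^13 − 8.76×10^10 = 1.51×10^13 K⁴.
Q = 0.44 × 5.67×10⁻⁸ × 1.23×10^-4 × 1.51×10^13 = 46.3 W.

Q ≈ 46.3 W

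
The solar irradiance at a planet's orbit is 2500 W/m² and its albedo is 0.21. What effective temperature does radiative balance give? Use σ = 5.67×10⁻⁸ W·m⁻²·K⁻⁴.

Power absorbed = (1−a)S·πR²; power emitted = 4πR²σT⁴. Equating and cancelling πR²:
T = ((1−a)S / 4σ)^(1/4) = (1980 / (4 × 5.67×10⁻⁸))^(1/4) = (8.71×10^9)^(1/4).
T = 305 K.

T ≈ 305 K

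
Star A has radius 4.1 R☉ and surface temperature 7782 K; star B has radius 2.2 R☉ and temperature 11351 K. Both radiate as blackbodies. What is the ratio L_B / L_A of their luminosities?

L = 4πR²σT⁴ ∝ R²T⁴, so L_B/L_A = (2.2/4.1)² × (11351/7782)⁴ = 0.288 × 4.53 = 1.30.

L_B/L_A ≈ 1.30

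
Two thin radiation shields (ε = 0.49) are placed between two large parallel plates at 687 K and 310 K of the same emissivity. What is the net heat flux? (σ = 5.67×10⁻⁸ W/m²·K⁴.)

Each of the 3 gaps contributes resistance (2/ε − 1) = 2/0.49 − 1 = 3.082; total = 9.245.
q = σ(T₁⁴ − T₂⁴) / 9.245 = 5.67×10⁻⁸ × 2.14×10^11 / 9.245 = 1310 W/m².

q ≈ 1310 W/m²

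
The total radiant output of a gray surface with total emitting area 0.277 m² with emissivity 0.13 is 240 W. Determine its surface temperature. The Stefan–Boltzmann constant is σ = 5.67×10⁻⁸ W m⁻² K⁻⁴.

From P = εσAT⁴, T = (P / εσA)^(1/4) = (240 / (0.13 × 5.67×10⁻⁸ × 0.277))^(1/4).
T = (1.18×10^11)^(1/4) = 586 K.

T ≈ 586 K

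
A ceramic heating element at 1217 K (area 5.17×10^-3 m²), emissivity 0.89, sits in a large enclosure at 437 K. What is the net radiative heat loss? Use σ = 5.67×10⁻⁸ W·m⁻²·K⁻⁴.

Q = εσA(T⁴ − T_s⁴). T⁴ − T_s⁴ = (1217)⁴ − (437)⁴ = 2.19×10^12 − 3.65×10^10 = 2.16×10^12 K⁴.
Q = 0.89 × 5.67×10⁻⁸ × 5.17×10^-3 × 2.16×10^12 = 563 W.

Q ≈ 563 W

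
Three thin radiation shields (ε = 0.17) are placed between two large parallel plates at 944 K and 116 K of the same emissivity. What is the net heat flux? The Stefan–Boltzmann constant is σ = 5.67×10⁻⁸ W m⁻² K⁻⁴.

Each of the 4 gaps contributes resistance (2/ε − 1) = 2/0.17 − 1 = 10.76; total = 43.06.
q = σ(T₁⁴ − T₂⁴) / 43.06 = 5.67×10⁻⁸ × 7.94×10^11 / 43.06 = 1050 W/m².

q ≈ 1050 W/m²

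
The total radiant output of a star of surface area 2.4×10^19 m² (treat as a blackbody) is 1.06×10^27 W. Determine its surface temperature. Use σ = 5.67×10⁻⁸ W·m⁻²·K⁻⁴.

T ≈ 5280 K

From P = σAT⁴, T = (P / σA)^(1/4) = (1.06×10^27 / (5.67×10⁻⁸ × 2.40×10^19))^(1/4).
T = (7.79×10^14)^(1/4) = 5280 K.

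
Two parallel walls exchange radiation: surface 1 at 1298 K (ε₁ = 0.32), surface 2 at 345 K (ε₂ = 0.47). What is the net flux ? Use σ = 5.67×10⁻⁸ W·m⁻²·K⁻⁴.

For two large parallel gray plates, q = σ(T₁⁴ − T₂⁴) / (1/ε₁ + 1/ε₂ − 1).
1/ε₁ + 1/ε₂ − 1 = 1/0.32 + 1/0.47 − 1 = 4.253.
T₁⁴ − T₂⁴ = 2.84×10^12 − 1.42×10^10 = 2.82×10^12 K⁴.
q = 5.67×10⁻⁸ × 2.82×10^12 / 4.253 = 37700 W/m².

q ≈ 37700 W/m²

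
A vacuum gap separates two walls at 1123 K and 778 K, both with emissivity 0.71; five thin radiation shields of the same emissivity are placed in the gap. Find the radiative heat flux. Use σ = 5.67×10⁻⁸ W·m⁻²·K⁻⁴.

Each of the 6 gaps contributes resistance (2/ε − 1) = 2/0.71 − 1 = 1.817; total = 10.90.
q = σ(T₁⁴ − T₂⁴) / 10.90 = 5.67×10⁻⁸ × 1.22×10^12 / 10.90 = 6370 W/m².

q ≈ 6370 W/m²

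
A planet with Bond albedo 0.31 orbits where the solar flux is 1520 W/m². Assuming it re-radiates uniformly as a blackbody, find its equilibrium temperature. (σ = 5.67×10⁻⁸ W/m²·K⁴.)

Power absorbed = (1−a)S·πR²; power emitted = 4πR²σT⁴. Equating and cancelling πR²:
T = ((1−a)S / 4σ)^(1/4) = (1050 / (4 × 5.67×10⁻⁸))^(1/4) = (4.62×10^9)^(1/4).
T = 261 K.

T ≈ 261 K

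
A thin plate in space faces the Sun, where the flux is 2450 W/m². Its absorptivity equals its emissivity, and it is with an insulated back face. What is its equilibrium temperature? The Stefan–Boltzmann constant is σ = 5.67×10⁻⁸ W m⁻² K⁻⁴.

T ≈ 456 K

Absorbed flux αS = emitted flux εσT⁴ (one radiating face); with α = ε, T = (S/σ)^(1/4).
T = (2450 / 5.67×10⁻⁸)^(1/4) = (4.32×10^10)^(1/4).
T = 456 K.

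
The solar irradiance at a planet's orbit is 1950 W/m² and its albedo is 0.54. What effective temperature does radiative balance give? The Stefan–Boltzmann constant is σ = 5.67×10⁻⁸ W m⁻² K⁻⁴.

Power absorbed = (1−a)S·πR²; power emitted = 4πR²σT⁴. Equating and cancelling πR²:
T = ((1−a)S / 4σ)^(1/4) = (897 / (4 × 5.67×10⁻⁸))^(1/4) = (3.96×10^9)^(1/4).
T = 251 K.

T ≈ 251 K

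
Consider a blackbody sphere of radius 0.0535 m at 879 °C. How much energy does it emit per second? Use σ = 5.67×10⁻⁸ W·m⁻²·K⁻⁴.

P ≈ 3590 W

A = 4πr² = 4π × (0.0535)² = 0.0360 m².
879 °C = 1152 K.
P = σAT⁴ = 5.67×10⁻⁸ × 0.0360 × (1152)⁴ = 5.67×10⁻⁸ × 0.0360 × 1.76×10^12.
P = 3590 W.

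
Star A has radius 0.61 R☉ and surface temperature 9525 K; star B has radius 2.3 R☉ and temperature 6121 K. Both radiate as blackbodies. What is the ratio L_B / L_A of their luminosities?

L_B/L_A ≈ 2.42

L = 4πR²σT⁴ ∝ R²T⁴, so L_B/L_A = (2.3/0.61)² × (6121/9525)⁴ = 14.2 × 0.171 = 2.42.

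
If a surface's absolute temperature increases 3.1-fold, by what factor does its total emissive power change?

P ∝ T⁴, so the power scales as (3.1)⁴ = 92.4.

factor ≈ 92.4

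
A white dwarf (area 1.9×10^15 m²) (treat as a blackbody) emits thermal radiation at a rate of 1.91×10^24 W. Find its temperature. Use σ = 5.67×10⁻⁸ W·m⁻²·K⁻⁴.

T ≈ 11500 K

From P = σAT⁴, T = (P / σA)^(1/4) = (1.91×10^24 / (5.67×10⁻⁸ × 1.90×10^15))^(1/4).
T = (1.77×10^16)^(1/4) = 11500 K.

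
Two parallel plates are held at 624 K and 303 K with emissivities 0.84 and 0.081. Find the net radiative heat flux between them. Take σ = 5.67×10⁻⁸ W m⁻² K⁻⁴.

q ≈ 648 W/m²

For two large parallel gray plates, q = σ(T₁⁴ − T₂⁴) / (1/ε₁ + 1/ε₂ − 1).
1/ε₁ + 1/ε₂ − 1 = 1/0.84 + 1/0.081 − 1 = 12.54.
T₁⁴ − T₂⁴ = 1.52×10^11 − 8.43×10^9 = 1.43×10^11 K⁴.
q = 5.67×10⁻⁸ × 1.43×10^11 / 12.54 = 648 W/m².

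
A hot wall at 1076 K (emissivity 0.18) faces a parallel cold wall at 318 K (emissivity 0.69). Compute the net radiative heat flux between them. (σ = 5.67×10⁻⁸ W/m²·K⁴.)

For two large parallel gray plates, q = σ(T₁⁴ − T₂⁴) / (1/ε₁ + 1/ε₂ − 1).
1/ε₁ + 1/ε₂ − 1 = 1/0.18 + 1/0.69 − 1 = 6.005.
T₁⁴ − T₂⁴ = 1.34×10^12 − 1.02×10^10 = 1.33×10^12 K⁴.
q = 5.67×10⁻⁸ × 1.33×10^12 / 6.005 = 12600 W/m².

q ≈ 12600 W/m²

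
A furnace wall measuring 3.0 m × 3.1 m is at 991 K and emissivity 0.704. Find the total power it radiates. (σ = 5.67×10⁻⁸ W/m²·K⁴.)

A = 3.0 × 3.1 = 9.30 m².
Stefan–Boltzmann: P = εσAT⁴ = 0.704 × 5.67×10⁻⁸ × 9.30 × (991)⁴ = 0.704 × 5.67×10⁻⁸ × 9.30 × 9.64×10^11.
P = 3.58×10^5 W.

P ≈ 3.58×10^5 W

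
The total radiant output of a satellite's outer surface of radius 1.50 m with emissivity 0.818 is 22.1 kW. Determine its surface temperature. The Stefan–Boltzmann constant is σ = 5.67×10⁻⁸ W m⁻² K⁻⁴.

A = 4πr² = 4π × (1.50)² = 28.3 m².
From P = εσAT⁴, T = (P / εσA)^(1/4) = (22100 / (0.818 × 5.67×10⁻⁸ × 28.3))^(1/4).
T = (1.69×10^10)^(1/4) = 360 K.

T ≈ 360 K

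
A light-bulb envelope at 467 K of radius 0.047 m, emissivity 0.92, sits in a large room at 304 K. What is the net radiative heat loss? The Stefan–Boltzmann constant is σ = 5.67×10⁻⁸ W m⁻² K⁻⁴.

Q ≈ 56.5 W

A = 4πr² = 4π × (0.047)² = 0.0278 m².
Q = εσA(T⁴ − T_s⁴). T⁴ − T_s⁴ = (467)⁴ − (304)⁴ = 4.76×10^10 − 8.54×10^9 = 3.90×10^10 K⁴.
Q = 0.92 × 5.67×10⁻⁸ × 0.0278 × 3.90×10^10 = 56.5 W.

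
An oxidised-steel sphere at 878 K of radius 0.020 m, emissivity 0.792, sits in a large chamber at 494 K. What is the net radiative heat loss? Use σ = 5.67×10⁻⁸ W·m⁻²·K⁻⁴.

Q ≈ 121 W

A = 4πr² = 4π × (0.020)² = 5.03×10^-3 m².
Q = εσA(T⁴ − T_s⁴). T⁴ − T_s⁴ = (878)⁴ − (494)⁴ = 5.94×10^11 − 5.96×10^10 = 5.35×10^11 K⁴.
Q = 0.792 × 5.67×10⁻⁸ × 5.03×10^-3 × 5.35×10^11 = 121 W.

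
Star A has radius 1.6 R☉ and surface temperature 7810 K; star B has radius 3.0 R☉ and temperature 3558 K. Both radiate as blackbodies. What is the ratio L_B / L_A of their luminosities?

L = 4πR²σT⁴ ∝ R²T⁴, so L_B/L_A = (3.0/1.6)² × (3558/7810)⁴ = 3.52 × 0.0431 = 0.151.

L_B/L_A ≈ 0.151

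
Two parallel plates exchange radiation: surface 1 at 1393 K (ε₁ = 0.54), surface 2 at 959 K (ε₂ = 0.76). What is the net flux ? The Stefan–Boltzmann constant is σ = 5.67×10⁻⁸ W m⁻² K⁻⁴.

For two large parallel gray plates, q = σ(T₁⁴ − T₂⁴) / (1/ε₁ + 1/ε₂ − 1).
1/ε₁ + 1/ε₂ − 1 = 1/0.54 + 1/0.76 − 1 = 2.168.
T₁⁴ − T₂⁴ = 3.77×10^12 − 8.46×10^11 = 2.92×10^12 K⁴.
q = 5.67×10⁻⁸ × 2.92×10^12 / 2.168 = 76400 W/m².

q ≈ 76400 W/m²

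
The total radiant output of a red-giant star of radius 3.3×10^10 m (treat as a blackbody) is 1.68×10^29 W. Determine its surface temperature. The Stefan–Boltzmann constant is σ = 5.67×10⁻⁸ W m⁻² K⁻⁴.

T ≈ 3840 K

A = 4πr² = 4π × (3.3×10^10)² = 1.37×10^22 m².
From P = σAT⁴, T = (P / σA)^(1/4) = (1.68×10^29 / (5.67×10⁻⁸ × 1.37×10^22))^(1/4).
T = (2.17×10^14)^(1/4) = 3840 K.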